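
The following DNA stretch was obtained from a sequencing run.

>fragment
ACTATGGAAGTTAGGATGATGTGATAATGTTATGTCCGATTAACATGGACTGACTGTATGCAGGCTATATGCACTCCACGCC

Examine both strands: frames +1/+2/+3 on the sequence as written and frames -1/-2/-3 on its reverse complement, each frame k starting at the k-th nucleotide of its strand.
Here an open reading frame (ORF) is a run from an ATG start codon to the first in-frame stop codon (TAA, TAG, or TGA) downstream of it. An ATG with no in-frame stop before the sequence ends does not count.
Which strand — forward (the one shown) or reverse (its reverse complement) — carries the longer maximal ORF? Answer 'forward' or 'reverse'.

Reverse complement (5'→3'): GGCGTGGAGTGCATATAGCCTGCATACAGTCAGTCCATGTTAATCGGACATAACATTATCACATCATCCTAACTTCCATAGT
Frame +1: ACT ATG GAA GTT AGG ATG ATG TGA TAA TGT TAT GTC CGA TTA ACA TGG ACT GAC TGT ATG CAG GCT ATA TGC ACT CCA CGC — ATG at 4, stop TGA at 22 → 21 nt; ATG at 16, stop TGA at 22 → 9 nt; ATG at 19, stop TGA at 22 → 6 nt.
Frame +2: CTA TGG AAG TTA GGA TGA TGT GAT AAT GTT ATG TCC GAT TAA CAT GGA CTG ACT GTA TGC AGG CTA TAT GCA CTC CAC GCC — ATG at 32, stop TAA at 41 → 12 nt.
Frame +3: TAT GGA AGT TAG GAT GAT GTG ATA ATG TTA TGT CCG ATT AAC ATG GAC TGA CTG TAT GCA GGC TAT ATG CAC TCC ACG — ATG at 27, stop TGA at 51 → 27 nt; ATG at 45, stop TGA at 51 → 9 nt.
Frame -1: GGC GTG GAG TGC ATA TAG CCT GCA TAC AGT CAG TCC ATG TTA ATC GGA CAT AAC ATT ATC ACA TCA TCC TAA CTT CCA TAG — ATG at 37, stop TAA at 70 → 36 nt.
Frame -2: GCG TGG AGT GCA TAT AGC CTG CAT ACA GTC AGT CCA TGT TAA TCG GAC ATA ACA TTA TCA CAT CAT CCT AAC TTC CAT AGT — no ATG→stop ORF.
Frame -3: CGT GGA GTG CAT ATA GCC TGC ATA CAG TCA GTC CAT GTT AAT CGG ACA TAA CAT TAT CAC ATC ATC CTA ACT TCC ATA — no ATG→stop ORF.
Forward-strand max 27 nt; reverse-strand max 36 nt. The reverse strand has the longer ORF.

reverse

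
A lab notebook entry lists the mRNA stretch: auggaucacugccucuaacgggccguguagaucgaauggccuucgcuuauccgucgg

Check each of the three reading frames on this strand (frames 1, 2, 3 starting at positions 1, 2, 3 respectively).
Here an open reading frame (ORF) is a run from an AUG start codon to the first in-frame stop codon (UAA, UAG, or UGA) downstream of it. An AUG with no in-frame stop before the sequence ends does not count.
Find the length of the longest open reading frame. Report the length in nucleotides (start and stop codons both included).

Frame 1: AUG GAU CAC UGC CUC UAA CGG GCC GUG UAG AUC GAA UGG CCU UCG CUU AUC CGU CGG — AUG at 1, stop UAA at 16 → 18 nt.
Frame 2: UGG AUC ACU GCC UCU AAC GGG CCG UGU AGA UCG AAU GGC CUU CGC UUA UCC GUC — no AUG→stop ORF.
Frame 3: GGA UCA CUG CCU CUA ACG GGC CGU GUA GAU CGA AUG GCC UUC GCU UAU CCG UCG — no AUG→stop ORF.
Longest: frame 1, positions 1–18, 18 nt = 6 codons = 5 aa. → 18 nucleotides.

18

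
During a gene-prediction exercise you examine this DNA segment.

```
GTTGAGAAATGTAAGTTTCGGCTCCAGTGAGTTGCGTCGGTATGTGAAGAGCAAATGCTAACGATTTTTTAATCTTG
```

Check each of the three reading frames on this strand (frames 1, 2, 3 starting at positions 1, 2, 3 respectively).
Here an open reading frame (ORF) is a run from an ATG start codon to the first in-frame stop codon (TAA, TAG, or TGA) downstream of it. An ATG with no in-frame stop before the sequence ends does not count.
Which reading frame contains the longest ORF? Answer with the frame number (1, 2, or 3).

1

Frame 1: GTT GAG AAA TGT AAG TTT CGG CTC CAG TGA GTT GCG TCG GTA TGT GAA GAG CAA ATG CTA ACG ATT TTT TAA TCT — ATG at 55, stop TAA at 70 → 18 nt.
Frame 2: TTG AGA AAT GTA AGT TTC GGC TCC AGT GAG TTG CGT CGG TAT GTG AAG AGC AAA TGC TAA CGA TTT TTT AAT CTT — no ATG→stop ORF.
Frame 3: TGA GAA ATG TAA GTT TCG GCT CCA GTG AGT TGC GTC GGT ATG TGA AGA GCA AAT GCT AAC GAT TTT TTA ATC TTG — ATG at 9, stop TAA at 12 → 6 nt; ATG at 42, stop TGA at 45 → 6 nt.
Longest ORF is 18 nt in frame 1 (positions 55–72).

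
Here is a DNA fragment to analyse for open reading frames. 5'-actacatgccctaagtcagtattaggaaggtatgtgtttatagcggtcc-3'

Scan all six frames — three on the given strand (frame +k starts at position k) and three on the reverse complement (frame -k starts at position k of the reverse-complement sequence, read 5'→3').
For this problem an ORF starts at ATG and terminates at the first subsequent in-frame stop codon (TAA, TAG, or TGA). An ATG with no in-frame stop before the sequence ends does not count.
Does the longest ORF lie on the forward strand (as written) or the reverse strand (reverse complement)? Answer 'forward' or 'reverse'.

Reverse complement (5'→3'): GGACCGCTATAAACACATACCTTCCTAATACTGACTTAGGGCATGTAGT
Frame +1: ACT ACA TGC CCT AAG TCA GTA TTA GGA AGG TAT GTG TTT ATA GCG GTC — no ATG→stop ORF.
Frame +2: CTA CAT GCC CTA AGT CAG TAT TAG GAA GGT ATG TGT TTA TAG CGG TCC — ATG at 32, stop TAG at 41 → 12 nt.
Frame +3: TAC ATG CCC TAA GTC AGT ATT AGG AAG GTA TGT GTT TAT AGC GGT — ATG at 6, stop TAA at 12 → 9 nt.
Frame -1: GGA CCG CTA TAA ACA CAT ACC TTC CTA ATA CTG ACT TAG GGC ATG TAG — ATG at 43, stop TAG at 46 → 6 nt.
Frame -2: GAC CGC TAT AAA CAC ATA CCT TCC TAA TAC TGA CTT AGG GCA TGT AGT — no ATG→stop ORF.
Frame -3: ACC GCT ATA AAC ACA TAC CTT CCT AAT ACT GAC TTA GGG CAT GTA — no ATG→stop ORF.
Forward-strand max 12 nt; reverse-strand max 6 nt. The forward strand has the longer ORF.

forward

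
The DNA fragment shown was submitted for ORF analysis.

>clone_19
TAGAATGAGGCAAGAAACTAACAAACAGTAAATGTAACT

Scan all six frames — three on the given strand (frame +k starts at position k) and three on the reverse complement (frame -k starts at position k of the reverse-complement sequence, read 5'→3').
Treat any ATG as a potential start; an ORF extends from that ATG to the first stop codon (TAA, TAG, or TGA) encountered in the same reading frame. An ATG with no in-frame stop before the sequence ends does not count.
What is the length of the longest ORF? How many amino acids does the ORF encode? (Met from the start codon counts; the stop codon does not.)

Reverse complement (5'→3'): AGTTACATTTACTGTTTGTTAGTTTCTTGCCTCATTCTA
Frame +1: TAG AAT GAG GCA AGA AAC TAA CAA ACA GTA AAT GTA ACT — no ATG→stop ORF.
Frame +2: AGA ATG AGG CAA GAA ACT AAC AAA CAG TAA ATG TAA — ATG at 5, stop TAA at 29 → 27 nt; ATG at 32, stop TAA at 35 → 6 nt.
Frame +3: GAA TGA GGC AAG AAA CTA ACA AAC AGT AAA TGT AAC — no ATG→stop ORF.
Frame -1: AGT TAC ATT TAC TGT TTG TTA GTT TCT TGC CTC ATT CTA — no ATG→stop ORF.
Frame -2: GTT ACA TTT ACT GTT TGT TAG TTT CTT GCC TCA TTC — no ATG→stop ORF.
Frame -3: TTA CAT TTA CTG TTT GTT AGT TTC TTG CCT CAT TCT — no ATG→stop ORF.
Longest: frame +2, positions 5–31, 27 nt = 9 codons = 8 aa. → 8 amino acids.

8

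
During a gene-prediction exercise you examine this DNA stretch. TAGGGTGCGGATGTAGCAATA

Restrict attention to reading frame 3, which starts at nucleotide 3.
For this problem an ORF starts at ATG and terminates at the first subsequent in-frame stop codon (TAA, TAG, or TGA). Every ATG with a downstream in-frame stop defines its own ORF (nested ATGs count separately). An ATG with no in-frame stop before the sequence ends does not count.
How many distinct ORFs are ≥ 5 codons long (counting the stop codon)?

Frame 3: GGG TGC GGA TGT AGC AAT — no ATG→stop ORF.
No ORF reaches 5 codons. Count = 0.

0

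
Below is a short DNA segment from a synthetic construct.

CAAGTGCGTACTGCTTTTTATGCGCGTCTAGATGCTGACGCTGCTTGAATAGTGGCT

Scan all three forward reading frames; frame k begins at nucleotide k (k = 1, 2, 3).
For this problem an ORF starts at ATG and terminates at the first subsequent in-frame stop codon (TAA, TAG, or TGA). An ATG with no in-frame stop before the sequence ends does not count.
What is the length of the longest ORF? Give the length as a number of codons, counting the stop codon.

7

Frame 1: CAA GTG CGT ACT GCT TTT TAT GCG CGT CTA GAT GCT GAC GCT GCT TGA ATA GTG GCT — no ATG→stop ORF.
Frame 2: AAG TGC GTA CTG CTT TTT ATG CGC GTC TAG ATG CTG ACG CTG CTT GAA TAG TGG — ATG at 20, stop TAG at 29 → 12 nt; ATG at 32, stop TAG at 50 → 21 nt.
Frame 3: AGT GCG TAC TGC TTT TTA TGC GCG TCT AGA TGC TGA CGC TGC TTG AAT AGT GGC — no ATG→stop ORF.
Longest: frame 2, positions 32–52, 21 nt = 7 codons = 6 aa. → 7 codons.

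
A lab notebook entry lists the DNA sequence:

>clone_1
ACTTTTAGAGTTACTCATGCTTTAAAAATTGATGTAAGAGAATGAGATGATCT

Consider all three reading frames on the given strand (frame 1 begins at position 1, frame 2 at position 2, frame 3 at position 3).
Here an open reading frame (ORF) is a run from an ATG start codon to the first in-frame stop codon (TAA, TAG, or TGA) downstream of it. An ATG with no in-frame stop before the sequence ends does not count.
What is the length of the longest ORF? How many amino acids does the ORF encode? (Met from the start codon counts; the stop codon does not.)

Frame 1: ACT TTT AGA GTT ACT CAT GCT TTA AAA ATT GAT GTA AGA GAA TGA GAT GAT — no ATG→stop ORF.
Frame 2: CTT TTA GAG TTA CTC ATG CTT TAA AAA TTG ATG TAA GAG AAT GAG ATG ATC — ATG at 17, stop TAA at 23 → 9 nt; ATG at 32, stop TAA at 35 → 6 nt.
Frame 3: TTT TAG AGT TAC TCA TGC TTT AAA AAT TGA TGT AAG AGA ATG AGA TGA TCT — ATG at 42, stop TGA at 48 → 9 nt.
Longest: frame 2, positions 17–25, 9 nt = 3 codons = 2 aa. → 2 amino acids.

2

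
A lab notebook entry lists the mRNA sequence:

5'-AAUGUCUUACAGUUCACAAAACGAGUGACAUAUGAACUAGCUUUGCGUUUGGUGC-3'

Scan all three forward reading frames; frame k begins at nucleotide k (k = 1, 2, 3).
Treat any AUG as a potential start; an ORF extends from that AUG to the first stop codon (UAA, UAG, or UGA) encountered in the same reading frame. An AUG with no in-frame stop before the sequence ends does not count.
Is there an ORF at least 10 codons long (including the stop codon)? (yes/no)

Frame 1: AAU GUC UUA CAG UUC ACA AAA CGA GUG ACA UAU GAA CUA GCU UUG CGU UUG GUG — no AUG→stop ORF.
Frame 2: AUG UCU UAC AGU UCA CAA AAC GAG UGA CAU AUG AAC UAG CUU UGC GUU UGG UGC — AUG at 2, stop UGA at 26 → 27 nt; AUG at 32, stop UAG at 38 → 9 nt.
Frame 3: UGU CUU ACA GUU CAC AAA ACG AGU GAC AUA UGA ACU AGC UUU GCG UUU GGU — no AUG→stop ORF.
Largest ORF found is 9 codons < 10, so no.

no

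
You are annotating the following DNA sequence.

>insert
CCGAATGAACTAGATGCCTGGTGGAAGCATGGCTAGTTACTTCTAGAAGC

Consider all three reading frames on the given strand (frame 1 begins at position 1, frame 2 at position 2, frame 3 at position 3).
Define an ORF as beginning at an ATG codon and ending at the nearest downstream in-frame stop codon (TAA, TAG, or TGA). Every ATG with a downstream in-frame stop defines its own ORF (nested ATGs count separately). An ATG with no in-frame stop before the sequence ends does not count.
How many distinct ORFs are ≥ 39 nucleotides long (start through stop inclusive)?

Frame 1: CCG AAT GAA CTA GAT GCC TGG TGG AAG CAT GGC TAG TTA CTT CTA GAA — no ATG→stop ORF.
Frame 2: CGA ATG AAC TAG ATG CCT GGT GGA AGC ATG GCT AGT TAC TTC TAG AAG — ATG at 5, stop TAG at 11 → 9 nt; ATG at 14, stop TAG at 44 → 33 nt; ATG at 29, stop TAG at 44 → 18 nt.
Frame 3: GAA TGA ACT AGA TGC CTG GTG GAA GCA TGG CTA GTT ACT TCT AGA AGC — no ATG→stop ORF.
No ORF reaches 39 nucleotides. Count = 0.

0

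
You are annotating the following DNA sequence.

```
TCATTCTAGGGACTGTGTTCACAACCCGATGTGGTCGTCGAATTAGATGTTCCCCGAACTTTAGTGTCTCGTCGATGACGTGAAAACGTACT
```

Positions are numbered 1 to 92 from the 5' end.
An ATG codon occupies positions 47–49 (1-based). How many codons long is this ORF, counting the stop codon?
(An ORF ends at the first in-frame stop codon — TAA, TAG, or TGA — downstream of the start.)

Codons from position 47: ATG (47–49), TTC (50–52), CCC (53–55), GAA (56–58), CTT (59–61), TAG (62–64).
TAG is the first in-frame stop; that's 6 codons including the stop.

6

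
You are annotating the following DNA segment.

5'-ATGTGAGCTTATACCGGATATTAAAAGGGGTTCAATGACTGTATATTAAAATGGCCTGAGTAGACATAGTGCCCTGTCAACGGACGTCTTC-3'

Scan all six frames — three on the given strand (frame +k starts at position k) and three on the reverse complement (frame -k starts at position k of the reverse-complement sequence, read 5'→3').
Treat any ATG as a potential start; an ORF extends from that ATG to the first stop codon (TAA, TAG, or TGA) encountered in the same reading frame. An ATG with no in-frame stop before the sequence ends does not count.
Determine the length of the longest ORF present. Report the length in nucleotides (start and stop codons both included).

36

Reverse complement (5'→3'): GAAGACGTCCGTTGACAGGGCACTATGTCTACTCAGGCCATTTTAATATACAGTCATTGAACCCCTTTTAATATCCGGTATAAGCTCACAT
Frame +1: ATG TGA GCT TAT ACC GGA TAT TAA AAG GGG TTC AAT GAC TGT ATA TTA AAA TGG CCT GAG TAG ACA TAG TGC CCT GTC AAC GGA CGT CTT — ATG at 1, stop TGA at 4 → 6 nt.
Frame +2: TGT GAG CTT ATA CCG GAT ATT AAA AGG GGT TCA ATG ACT GTA TAT TAA AAT GGC CTG AGT AGA CAT AGT GCC CTG TCA ACG GAC GTC TTC — ATG at 35, stop TAA at 47 → 15 nt.
Frame +3: GTG AGC TTA TAC CGG ATA TTA AAA GGG GTT CAA TGA CTG TAT ATT AAA ATG GCC TGA GTA GAC ATA GTG CCC TGT CAA CGG ACG TCT — ATG at 51, stop TGA at 57 → 9 nt.
Frame -1: GAA GAC GTC CGT TGA CAG GGC ACT ATG TCT ACT CAG GCC ATT TTA ATA TAC AGT CAT TGA ACC CCT TTT AAT ATC CGG TAT AAG CTC ACA — ATG at 25, stop TGA at 58 → 36 nt.
Frame -2: AAG ACG TCC GTT GAC AGG GCA CTA TGT CTA CTC AGG CCA TTT TAA TAT ACA GTC ATT GAA CCC CTT TTA ATA TCC GGT ATA AGC TCA CAT — no ATG→stop ORF.
Frame -3: AGA CGT CCG TTG ACA GGG CAC TAT GTC TAC TCA GGC CAT TTT AAT ATA CAG TCA TTG AAC CCC TTT TAA TAT CCG GTA TAA GCT CAC — no ATG→stop ORF.
Longest: frame -1, positions 25–60, 36 nt = 12 codons = 11 aa. → 36 nucleotides.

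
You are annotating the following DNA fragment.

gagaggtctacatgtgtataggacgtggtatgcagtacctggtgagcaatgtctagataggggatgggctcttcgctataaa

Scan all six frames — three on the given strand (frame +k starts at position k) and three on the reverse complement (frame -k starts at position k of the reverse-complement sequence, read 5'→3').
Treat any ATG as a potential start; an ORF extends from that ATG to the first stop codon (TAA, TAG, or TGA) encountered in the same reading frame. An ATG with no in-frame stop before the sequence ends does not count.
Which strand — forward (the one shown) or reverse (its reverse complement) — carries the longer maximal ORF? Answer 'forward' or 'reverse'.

forward

Reverse complement (5'→3'): TTTATAGCGAAGAGCCCATCCCCTATCTAGACATTGCTCACCAGGTACTGCATACCACGTCCTATACACATGTAGACCTCTC
Frame +1: GAG AGG TCT ACA TGT GTA TAG GAC GTG GTA TGC AGT ACC TGG TGA GCA ATG TCT AGA TAG GGG ATG GGC TCT TCG CTA TAA — ATG at 49, stop TAG at 58 → 12 nt; ATG at 64, stop TAA at 79 → 18 nt.
Frame +2: AGA GGT CTA CAT GTG TAT AGG ACG TGG TAT GCA GTA CCT GGT GAG CAA TGT CTA GAT AGG GGA TGG GCT CTT CGC TAT AAA — no ATG→stop ORF.
Frame +3: GAG GTC TAC ATG TGT ATA GGA CGT GGT ATG CAG TAC CTG GTG AGC AAT GTC TAG ATA GGG GAT GGG CTC TTC GCT ATA — ATG at 12, stop TAG at 54 → 45 nt; ATG at 30, stop TAG at 54 → 27 nt.
Frame -1: TTT ATA GCG AAG AGC CCA TCC CCT ATC TAG ACA TTG CTC ACC AGG TAC TGC ATA CCA CGT CCT ATA CAC ATG TAG ACC TCT — ATG at 70, stop TAG at 73 → 6 nt.
Frame -2: TTA TAG CGA AGA GCC CAT CCC CTA TCT AGA CAT TGC TCA CCA GGT ACT GCA TAC CAC GTC CTA TAC ACA TGT AGA CCT CTC — no ATG→stop ORF.
Frame -3: TAT AGC GAA GAG CCC ATC CCC TAT CTA GAC ATT GCT CAC CAG GTA CTG CAT ACC ACG TCC TAT ACA CAT GTA GAC CTC — no ATG→stop ORF.
Forward-strand max 45 nt; reverse-strand max 6 nt. The forward strand has the longer ORF.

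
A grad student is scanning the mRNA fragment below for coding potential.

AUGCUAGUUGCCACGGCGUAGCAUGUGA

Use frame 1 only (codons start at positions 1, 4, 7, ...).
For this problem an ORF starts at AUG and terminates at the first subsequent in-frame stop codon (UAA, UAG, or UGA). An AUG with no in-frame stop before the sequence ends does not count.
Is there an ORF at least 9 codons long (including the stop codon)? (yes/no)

no

Frame 1: AUG CUA GUU GCC ACG GCG UAG CAU GUG — AUG at 1, stop UAG at 19 → 21 nt.
Largest ORF found is 7 codons < 9, so no.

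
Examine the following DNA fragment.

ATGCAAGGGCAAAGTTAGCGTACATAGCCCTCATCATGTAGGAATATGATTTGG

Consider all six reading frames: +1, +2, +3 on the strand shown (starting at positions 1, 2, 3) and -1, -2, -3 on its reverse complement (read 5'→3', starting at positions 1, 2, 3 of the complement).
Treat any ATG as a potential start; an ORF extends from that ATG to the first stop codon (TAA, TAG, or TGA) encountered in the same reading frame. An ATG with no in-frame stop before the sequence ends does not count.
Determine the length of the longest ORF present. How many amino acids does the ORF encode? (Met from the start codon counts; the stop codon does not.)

5

Reverse complement (5'→3'): CCAAATCATATTCCTACATGATGAGGGCTATGTACGCTAACTTTGCCCTTGCAT
Frame +1: ATG CAA GGG CAA AGT TAG CGT ACA TAG CCC TCA TCA TGT AGG AAT ATG ATT TGG — ATG at 1, stop TAG at 16 → 18 nt.
Frame +2: TGC AAG GGC AAA GTT AGC GTA CAT AGC CCT CAT CAT GTA GGA ATA TGA TTT — no ATG→stop ORF.
Frame +3: GCA AGG GCA AAG TTA GCG TAC ATA GCC CTC ATC ATG TAG GAA TAT GAT TTG — ATG at 36, stop TAG at 39 → 6 nt.
Frame -1: CCA AAT CAT ATT CCT ACA TGA TGA GGG CTA TGT ACG CTA ACT TTG CCC TTG CAT — no ATG→stop ORF.
Frame -2: CAA ATC ATA TTC CTA CAT GAT GAG GGC TAT GTA CGC TAA CTT TGC CCT TGC — no ATG→stop ORF.
Frame -3: AAA TCA TAT TCC TAC ATG ATG AGG GCT ATG TAC GCT AAC TTT GCC CTT GCA — no ATG→stop ORF.
Longest: frame +1, positions 1–18, 18 nt = 6 codons = 5 aa. → 5 amino acids.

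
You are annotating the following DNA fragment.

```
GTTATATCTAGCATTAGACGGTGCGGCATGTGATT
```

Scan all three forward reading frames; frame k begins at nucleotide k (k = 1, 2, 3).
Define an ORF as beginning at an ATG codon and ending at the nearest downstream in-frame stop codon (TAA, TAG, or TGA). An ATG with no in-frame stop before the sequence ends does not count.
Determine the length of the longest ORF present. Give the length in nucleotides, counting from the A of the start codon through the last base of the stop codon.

6

Frame 1: GTT ATA TCT AGC ATT AGA CGG TGC GGC ATG TGA — ATG at 28, stop TGA at 31 → 6 nt.
Frame 2: TTA TAT CTA GCA TTA GAC GGT GCG GCA TGT GAT — no ATG→stop ORF.
Frame 3: TAT ATC TAG CAT TAG ACG GTG CGG CAT GTG ATT — no ATG→stop ORF.
Longest: frame 1, positions 28–33, 6 nt = 2 codons = 1 aa. → 6 nucleotides.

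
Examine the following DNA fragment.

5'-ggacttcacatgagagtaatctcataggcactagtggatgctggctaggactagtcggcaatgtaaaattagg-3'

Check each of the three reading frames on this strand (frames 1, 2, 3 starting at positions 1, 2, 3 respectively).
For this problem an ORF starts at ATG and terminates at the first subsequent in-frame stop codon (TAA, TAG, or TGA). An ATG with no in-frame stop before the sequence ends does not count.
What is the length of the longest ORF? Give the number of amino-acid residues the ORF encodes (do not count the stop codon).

5

Frame 1: GGA CTT CAC ATG AGA GTA ATC TCA TAG GCA CTA GTG GAT GCT GGC TAG GAC TAG TCG GCA ATG TAA AAT TAG — ATG at 10, stop TAG at 25 → 18 nt; ATG at 61, stop TAA at 64 → 6 nt.
Frame 2: GAC TTC ACA TGA GAG TAA TCT CAT AGG CAC TAG TGG ATG CTG GCT AGG ACT AGT CGG CAA TGT AAA ATT AGG — no ATG→stop ORF.
Frame 3: ACT TCA CAT GAG AGT AAT CTC ATA GGC ACT AGT GGA TGC TGG CTA GGA CTA GTC GGC AAT GTA AAA TTA — no ATG→stop ORF.
Longest: frame 1, positions 10–27, 18 nt = 6 codons = 5 aa. → 5 amino acids.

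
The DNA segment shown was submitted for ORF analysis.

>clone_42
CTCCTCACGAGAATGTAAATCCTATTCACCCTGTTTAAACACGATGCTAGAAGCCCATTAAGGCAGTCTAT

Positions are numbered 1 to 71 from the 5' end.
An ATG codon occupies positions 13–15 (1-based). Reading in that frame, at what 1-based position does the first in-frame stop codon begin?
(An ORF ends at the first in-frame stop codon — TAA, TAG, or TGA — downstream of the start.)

Codons from position 13: ATG (13–15), TAA (16–18).
TAA is a stop codon; it begins at position 16.

16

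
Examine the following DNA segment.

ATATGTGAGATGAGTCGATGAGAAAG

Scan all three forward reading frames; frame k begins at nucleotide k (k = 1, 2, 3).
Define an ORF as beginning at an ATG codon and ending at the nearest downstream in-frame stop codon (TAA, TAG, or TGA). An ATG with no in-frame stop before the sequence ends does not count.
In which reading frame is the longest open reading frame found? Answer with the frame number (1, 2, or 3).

Frame 1: ATA TGT GAG ATG AGT CGA TGA GAA — ATG at 10, stop TGA at 19 → 12 nt.
Frame 2: TAT GTG AGA TGA GTC GAT GAG AAA — no ATG→stop ORF.
Frame 3: ATG TGA GAT GAG TCG ATG AGA AAG — ATG at 3, stop TGA at 6 → 6 nt.
Longest ORF is 12 nt in frame 1 (positions 10–21).

1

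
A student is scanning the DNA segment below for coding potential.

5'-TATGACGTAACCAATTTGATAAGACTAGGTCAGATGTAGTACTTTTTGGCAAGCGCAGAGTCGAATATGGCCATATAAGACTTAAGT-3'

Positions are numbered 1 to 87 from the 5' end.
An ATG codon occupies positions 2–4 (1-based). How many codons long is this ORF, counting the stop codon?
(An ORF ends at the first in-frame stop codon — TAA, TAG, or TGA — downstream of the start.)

Codons from position 2: ATG (2–4), ACG (5–7), TAA (8–10).
TAA is the first in-frame stop; that's 3 codons including the stop.

3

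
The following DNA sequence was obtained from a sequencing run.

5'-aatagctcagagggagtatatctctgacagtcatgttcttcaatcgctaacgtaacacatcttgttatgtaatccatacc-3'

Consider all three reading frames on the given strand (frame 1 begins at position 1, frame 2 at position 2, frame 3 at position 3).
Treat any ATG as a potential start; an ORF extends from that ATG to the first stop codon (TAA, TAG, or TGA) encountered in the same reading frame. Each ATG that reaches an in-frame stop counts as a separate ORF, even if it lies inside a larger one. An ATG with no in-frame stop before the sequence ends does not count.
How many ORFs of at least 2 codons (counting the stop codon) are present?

2

Frame 1: AAT AGC TCA GAG GGA GTA TAT CTC TGA CAG TCA TGT TCT TCA ATC GCT AAC GTA ACA CAT CTT GTT ATG TAA TCC ATA — ATG at 67, stop TAA at 70 → 6 nt.
Frame 2: ATA GCT CAG AGG GAG TAT ATC TCT GAC AGT CAT GTT CTT CAA TCG CTA ACG TAA CAC ATC TTG TTA TGT AAT CCA TAC — no ATG→stop ORF.
Frame 3: TAG CTC AGA GGG AGT ATA TCT CTG ACA GTC ATG TTC TTC AAT CGC TAA CGT AAC ACA TCT TGT TAT GTA ATC CAT ACC — ATG at 33, stop TAA at 48 → 18 nt.
ORFs ≥ 2 codons: frame 1 67–72 (2 codons), frame 3 33–50 (6 codons). Count = 2.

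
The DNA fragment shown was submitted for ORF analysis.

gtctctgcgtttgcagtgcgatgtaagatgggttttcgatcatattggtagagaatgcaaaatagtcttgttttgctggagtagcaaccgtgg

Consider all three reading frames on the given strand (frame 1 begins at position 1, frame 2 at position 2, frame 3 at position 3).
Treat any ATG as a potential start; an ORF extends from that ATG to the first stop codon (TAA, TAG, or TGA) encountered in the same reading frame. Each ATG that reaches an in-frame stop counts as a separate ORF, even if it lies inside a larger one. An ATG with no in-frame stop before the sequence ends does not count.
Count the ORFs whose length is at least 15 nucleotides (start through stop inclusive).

2

Frame 1: GTC TCT GCG TTT GCA GTG CGA TGT AAG ATG GGT TTT CGA TCA TAT TGG TAG AGA ATG CAA AAT AGT CTT GTT TTG CTG GAG TAG CAA CCG TGG — ATG at 28, stop TAG at 49 → 24 nt; ATG at 55, stop TAG at 82 → 30 nt.
Frame 2: TCT CTG CGT TTG CAG TGC GAT GTA AGA TGG GTT TTC GAT CAT ATT GGT AGA GAA TGC AAA ATA GTC TTG TTT TGC TGG AGT AGC AAC CGT — no ATG→stop ORF.
Frame 3: CTC TGC GTT TGC AGT GCG ATG TAA GAT GGG TTT TCG ATC ATA TTG GTA GAG AAT GCA AAA TAG TCT TGT TTT GCT GGA GTA GCA ACC GTG — ATG at 21, stop TAA at 24 → 6 nt.
ORFs ≥ 15 nucleotides: frame 1 28–51 (24 nucleotides), frame 1 55–84 (30 nucleotides). Count = 2.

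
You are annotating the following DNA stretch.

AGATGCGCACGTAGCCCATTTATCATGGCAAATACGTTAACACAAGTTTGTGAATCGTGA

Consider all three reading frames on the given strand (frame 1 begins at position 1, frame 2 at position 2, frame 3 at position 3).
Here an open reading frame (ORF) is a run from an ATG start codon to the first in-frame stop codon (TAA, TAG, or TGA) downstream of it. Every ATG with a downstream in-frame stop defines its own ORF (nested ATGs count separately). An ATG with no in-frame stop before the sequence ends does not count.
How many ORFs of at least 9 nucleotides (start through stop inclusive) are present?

2

Frame 1: AGA TGC GCA CGT AGC CCA TTT ATC ATG GCA AAT ACG TTA ACA CAA GTT TGT GAA TCG TGA — ATG at 25, stop TGA at 58 → 36 nt.
Frame 2: GAT GCG CAC GTA GCC CAT TTA TCA TGG CAA ATA CGT TAA CAC AAG TTT GTG AAT CGT — no ATG→stop ORF.
Frame 3: ATG CGC ACG TAG CCC ATT TAT CAT GGC AAA TAC GTT AAC ACA AGT TTG TGA ATC GTG — ATG at 3, stop TAG at 12 → 12 nt.
ORFs ≥ 9 nucleotides: frame 1 25–60 (36 nucleotides), frame 3 3–14 (12 nucleotides). Count = 2.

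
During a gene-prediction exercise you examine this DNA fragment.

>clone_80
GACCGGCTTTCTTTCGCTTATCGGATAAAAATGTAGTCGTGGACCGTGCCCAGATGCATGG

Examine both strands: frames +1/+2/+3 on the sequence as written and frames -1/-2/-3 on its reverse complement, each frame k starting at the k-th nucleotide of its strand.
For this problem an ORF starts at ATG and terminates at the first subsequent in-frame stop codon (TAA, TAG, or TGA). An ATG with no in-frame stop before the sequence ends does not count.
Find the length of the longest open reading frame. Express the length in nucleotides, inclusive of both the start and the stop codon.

42

Reverse complement (5'→3'): CCATGCATCTGGGCACGGTCCACGACTACATTTTTATCCGATAAGCGAAAGAAAGCCGGTC
Frame +1: GAC CGG CTT TCT TTC GCT TAT CGG ATA AAA ATG TAG TCG TGG ACC GTG CCC AGA TGC ATG — ATG at 31, stop TAG at 34 → 6 nt.
Frame +2: ACC GGC TTT CTT TCG CTT ATC GGA TAA AAA TGT AGT CGT GGA CCG TGC CCA GAT GCA TGG — no ATG→stop ORF.
Frame +3: CCG GCT TTC TTT CGC TTA TCG GAT AAA AAT GTA GTC GTG GAC CGT GCC CAG ATG CAT — no ATG→stop ORF.
Frame -1: CCA TGC ATC TGG GCA CGG TCC ACG ACT ACA TTT TTA TCC GAT AAG CGA AAG AAA GCC GGT — no ATG→stop ORF.
Frame -2: CAT GCA TCT GGG CAC GGT CCA CGA CTA CAT TTT TAT CCG ATA AGC GAA AGA AAG CCG GTC — no ATG→stop ORF.
Frame -3: ATG CAT CTG GGC ACG GTC CAC GAC TAC ATT TTT ATC CGA TAA GCG AAA GAA AGC CGG — ATG at 3, stop TAA at 42 → 42 nt.
Longest: frame -3, positions 3–44, 42 nt = 14 codons = 13 aa. → 42 nucleotides.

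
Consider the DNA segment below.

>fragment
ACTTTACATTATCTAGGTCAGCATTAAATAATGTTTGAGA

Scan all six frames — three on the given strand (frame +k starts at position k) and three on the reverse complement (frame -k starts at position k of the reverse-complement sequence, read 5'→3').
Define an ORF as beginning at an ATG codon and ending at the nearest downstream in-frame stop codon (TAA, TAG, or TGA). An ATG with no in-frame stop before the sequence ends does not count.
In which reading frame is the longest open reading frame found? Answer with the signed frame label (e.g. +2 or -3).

-2

Reverse complement (5'→3'): TCTCAAACATTATTTAATGCTGACCTAGATAATGTAAAGT
Frame +1: ACT TTA CAT TAT CTA GGT CAG CAT TAA ATA ATG TTT GAG — no ATG→stop ORF.
Frame +2: CTT TAC ATT ATC TAG GTC AGC ATT AAA TAA TGT TTG AGA — no ATG→stop ORF.
Frame +3: TTT ACA TTA TCT AGG TCA GCA TTA AAT AAT GTT TGA — no ATG→stop ORF.
Frame -1: TCT CAA ACA TTA TTT AAT GCT GAC CTA GAT AAT GTA AAG — no ATG→stop ORF.
Frame -2: CTC AAA CAT TAT TTA ATG CTG ACC TAG ATA ATG TAA AGT — ATG at 17, stop TAG at 26 → 12 nt; ATG at 32, stop TAA at 35 → 6 nt.
Frame -3: TCA AAC ATT ATT TAA TGC TGA CCT AGA TAA TGT AAA — no ATG→stop ORF.
Longest ORF is 12 nt in frame -2 (positions 17–28).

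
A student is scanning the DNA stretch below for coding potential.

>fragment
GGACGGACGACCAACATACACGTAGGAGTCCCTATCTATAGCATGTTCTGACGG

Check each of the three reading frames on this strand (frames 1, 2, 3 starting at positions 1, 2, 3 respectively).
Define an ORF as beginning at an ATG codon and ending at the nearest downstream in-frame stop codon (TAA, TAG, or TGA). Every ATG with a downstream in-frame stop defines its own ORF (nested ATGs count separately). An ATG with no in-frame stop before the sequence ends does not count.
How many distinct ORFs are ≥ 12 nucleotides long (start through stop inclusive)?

Frame 1: GGA CGG ACG ACC AAC ATA CAC GTA GGA GTC CCT ATC TAT AGC ATG TTC TGA CGG — ATG at 43, stop TGA at 49 → 9 nt.
Frame 2: GAC GGA CGA CCA ACA TAC ACG TAG GAG TCC CTA TCT ATA GCA TGT TCT GAC — no ATG→stop ORF.
Frame 3: ACG GAC GAC CAA CAT ACA CGT AGG AGT CCC TAT CTA TAG CAT GTT CTG ACG — no ATG→stop ORF.
No ORF reaches 12 nucleotides. Count = 0.

0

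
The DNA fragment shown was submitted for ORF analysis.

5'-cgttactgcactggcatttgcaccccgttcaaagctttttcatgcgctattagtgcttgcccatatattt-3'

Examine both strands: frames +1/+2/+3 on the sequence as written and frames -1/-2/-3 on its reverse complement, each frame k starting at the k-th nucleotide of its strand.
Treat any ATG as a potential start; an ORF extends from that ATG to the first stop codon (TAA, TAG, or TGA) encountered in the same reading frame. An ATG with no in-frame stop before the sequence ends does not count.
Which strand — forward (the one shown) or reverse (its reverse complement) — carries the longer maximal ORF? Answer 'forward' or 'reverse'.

reverse

Reverse complement (5'→3'): AAATATATGGGCAAGCACTAATAGCGCATGAAAAAGCTTTGAACGGGGTGCAAATGCCAGTGCAGTAACG
Frame +1: CGT TAC TGC ACT GGC ATT TGC ACC CCG TTC AAA GCT TTT TCA TGC GCT ATT AGT GCT TGC CCA TAT ATT — no ATG→stop ORF.
Frame +2: GTT ACT GCA CTG GCA TTT GCA CCC CGT TCA AAG CTT TTT CAT GCG CTA TTA GTG CTT GCC CAT ATA TTT — no ATG→stop ORF.
Frame +3: TTA CTG CAC TGG CAT TTG CAC CCC GTT CAA AGC TTT TTC ATG CGC TAT TAG TGC TTG CCC ATA TAT — ATG at 42, stop TAG at 51 → 12 nt.
Frame -1: AAA TAT ATG GGC AAG CAC TAA TAG CGC ATG AAA AAG CTT TGA ACG GGG TGC AAA TGC CAG TGC AGT AAC — ATG at 7, stop TAA at 19 → 15 nt; ATG at 28, stop TGA at 40 → 15 nt.
Frame -2: AAT ATA TGG GCA AGC ACT AAT AGC GCA TGA AAA AGC TTT GAA CGG GGT GCA AAT GCC AGT GCA GTA ACG — no ATG→stop ORF.
Frame -3: ATA TAT GGG CAA GCA CTA ATA GCG CAT GAA AAA GCT TTG AAC GGG GTG CAA ATG CCA GTG CAG TAA — ATG at 54, stop TAA at 66 → 15 nt.
Forward-strand max 12 nt; reverse-strand max 15 nt. The reverse strand has the longer ORF.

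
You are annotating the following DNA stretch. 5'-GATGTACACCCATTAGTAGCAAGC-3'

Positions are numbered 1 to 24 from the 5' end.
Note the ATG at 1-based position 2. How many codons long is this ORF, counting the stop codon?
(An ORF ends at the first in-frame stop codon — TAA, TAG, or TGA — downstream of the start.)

Codons from position 2: ATG (2–4), TAC (5–7), ACC (8–10), CAT (11–13), TAG (14–16).
TAG is the first in-frame stop; that's 5 codons including the stop.

5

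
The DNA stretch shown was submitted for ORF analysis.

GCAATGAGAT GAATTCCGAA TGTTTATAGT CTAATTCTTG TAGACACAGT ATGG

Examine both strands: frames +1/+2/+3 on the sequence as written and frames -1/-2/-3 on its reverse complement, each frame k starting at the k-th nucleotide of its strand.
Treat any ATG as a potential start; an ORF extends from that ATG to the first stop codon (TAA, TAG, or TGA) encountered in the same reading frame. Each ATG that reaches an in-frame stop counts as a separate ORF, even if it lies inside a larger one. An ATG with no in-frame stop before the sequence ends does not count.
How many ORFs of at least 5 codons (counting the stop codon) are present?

Reverse complement (5'→3'): CCATACTGTGTCTACAAGAATTAGACTATAAACATTCGGAATTCATCTCATTGC
Frame +1: GCA ATG AGA TGA ATT CCG AAT GTT TAT AGT CTA ATT CTT GTA GAC ACA GTA TGG — ATG at 4, stop TGA at 10 → 9 nt.
Frame +2: CAA TGA GAT GAA TTC CGA ATG TTT ATA GTC TAA TTC TTG TAG ACA CAG TAT — ATG at 20, stop TAA at 32 → 15 nt.
Frame +3: AAT GAG ATG AAT TCC GAA TGT TTA TAG TCT AAT TCT TGT AGA CAC AGT ATG — ATG at 9, stop TAG at 27 → 21 nt.
Frame -1: CCA TAC TGT GTC TAC AAG AAT TAG ACT ATA AAC ATT CGG AAT TCA TCT CAT TGC — no ATG→stop ORF.
Frame -2: CAT ACT GTG TCT ACA AGA ATT AGA CTA TAA ACA TTC GGA ATT CAT CTC ATT — no ATG→stop ORF.
Frame -3: ATA CTG TGT CTA CAA GAA TTA GAC TAT AAA CAT TCG GAA TTC ATC TCA TTG — no ATG→stop ORF.
ORFs ≥ 5 codons: frame +2 20–34 (5 codons), frame +3 9–29 (7 codons). Count = 2.

2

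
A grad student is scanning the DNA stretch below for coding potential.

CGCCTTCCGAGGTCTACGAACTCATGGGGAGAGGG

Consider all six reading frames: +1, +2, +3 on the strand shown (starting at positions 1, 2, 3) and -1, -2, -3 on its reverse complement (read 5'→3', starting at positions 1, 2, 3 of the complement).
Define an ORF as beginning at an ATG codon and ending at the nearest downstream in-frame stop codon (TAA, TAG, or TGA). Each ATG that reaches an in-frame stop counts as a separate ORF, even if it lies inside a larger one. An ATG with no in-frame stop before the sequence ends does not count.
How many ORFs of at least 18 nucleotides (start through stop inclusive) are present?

Reverse complement (5'→3'): CCCTCTCCCCATGAGTTCGTAGACCTCGGAAGGCG
Frame +1: CGC CTT CCG AGG TCT ACG AAC TCA TGG GGA GAG — no ATG→stop ORF.
Frame +2: GCC TTC CGA GGT CTA CGA ACT CAT GGG GAG AGG — no ATG→stop ORF.
Frame +3: CCT TCC GAG GTC TAC GAA CTC ATG GGG AGA GGG — no ATG→stop ORF.
Frame -1: CCC TCT CCC CAT GAG TTC GTA GAC CTC GGA AGG — no ATG→stop ORF.
Frame -2: CCT CTC CCC ATG AGT TCG TAG ACC TCG GAA GGC — ATG at 11, stop TAG at 20 → 12 nt.
Frame -3: CTC TCC CCA TGA GTT CGT AGA CCT CGG AAG GCG — no ATG→stop ORF.
No ORF reaches 18 nucleotides. Count = 0.

0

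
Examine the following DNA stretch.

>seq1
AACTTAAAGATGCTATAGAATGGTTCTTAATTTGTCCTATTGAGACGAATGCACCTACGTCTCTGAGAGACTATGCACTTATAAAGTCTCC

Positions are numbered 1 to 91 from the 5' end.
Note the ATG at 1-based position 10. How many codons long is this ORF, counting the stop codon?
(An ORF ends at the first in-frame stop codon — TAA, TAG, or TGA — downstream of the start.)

3

Codons from position 10: ATG (10–12), CTA (13–15), TAG (16–18).
TAG is the first in-frame stop; that's 3 codons including the stop.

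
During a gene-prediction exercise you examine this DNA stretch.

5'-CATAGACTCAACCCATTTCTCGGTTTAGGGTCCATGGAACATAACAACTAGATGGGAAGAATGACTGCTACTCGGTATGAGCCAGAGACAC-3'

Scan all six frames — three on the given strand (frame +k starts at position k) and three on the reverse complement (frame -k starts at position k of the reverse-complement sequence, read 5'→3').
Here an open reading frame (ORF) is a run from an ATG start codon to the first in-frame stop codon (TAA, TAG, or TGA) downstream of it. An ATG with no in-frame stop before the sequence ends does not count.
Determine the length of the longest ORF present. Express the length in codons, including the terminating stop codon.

Reverse complement (5'→3'): GTGTCTCTGGCTCATACCGAGTAGCAGTCATTCTTCCCATCTAGTTGTTATGTTCCATGGACCCTAAACCGAGAAATGGGTTGAGTCTATG
Frame +1: CAT AGA CTC AAC CCA TTT CTC GGT TTA GGG TCC ATG GAA CAT AAC AAC TAG ATG GGA AGA ATG ACT GCT ACT CGG TAT GAG CCA GAG ACA — ATG at 34, stop TAG at 49 → 18 nt.
Frame +2: ATA GAC TCA ACC CAT TTC TCG GTT TAG GGT CCA TGG AAC ATA ACA ACT AGA TGG GAA GAA TGA CTG CTA CTC GGT ATG AGC CAG AGA CAC — no ATG→stop ORF.
Frame +3: TAG ACT CAA CCC ATT TCT CGG TTT AGG GTC CAT GGA ACA TAA CAA CTA GAT GGG AAG AAT GAC TGC TAC TCG GTA TGA GCC AGA GAC — no ATG→stop ORF.
Frame -1: GTG TCT CTG GCT CAT ACC GAG TAG CAG TCA TTC TTC CCA TCT AGT TGT TAT GTT CCA TGG ACC CTA AAC CGA GAA ATG GGT TGA GTC TAT — ATG at 76, stop TGA at 82 → 9 nt.
Frame -2: TGT CTC TGG CTC ATA CCG AGT AGC AGT CAT TCT TCC CAT CTA GTT GTT ATG TTC CAT GGA CCC TAA ACC GAG AAA TGG GTT GAG TCT ATG — ATG at 50, stop TAA at 65 → 18 nt.
Frame -3: GTC TCT GGC TCA TAC CGA GTA GCA GTC ATT CTT CCC ATC TAG TTG TTA TGT TCC ATG GAC CCT AAA CCG AGA AAT GGG TTG AGT CTA — no ATG→stop ORF.
Longest: frame +1, positions 34–51, 18 nt = 6 codons = 5 aa. → 6 codons.

6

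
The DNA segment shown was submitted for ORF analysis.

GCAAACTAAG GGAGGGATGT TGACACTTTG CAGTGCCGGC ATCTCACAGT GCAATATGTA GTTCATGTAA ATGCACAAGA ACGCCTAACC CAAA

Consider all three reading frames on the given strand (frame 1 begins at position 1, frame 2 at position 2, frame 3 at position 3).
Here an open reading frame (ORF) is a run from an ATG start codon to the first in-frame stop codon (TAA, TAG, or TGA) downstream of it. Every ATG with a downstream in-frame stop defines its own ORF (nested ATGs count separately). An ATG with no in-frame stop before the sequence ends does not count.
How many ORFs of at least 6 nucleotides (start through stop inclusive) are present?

4

Frame 1: GCA AAC TAA GGG AGG GAT GTT GAC ACT TTG CAG TGC CGG CAT CTC ACA GTG CAA TAT GTA GTT CAT GTA AAT GCA CAA GAA CGC CTA ACC CAA — no ATG→stop ORF.
Frame 2: CAA ACT AAG GGA GGG ATG TTG ACA CTT TGC AGT GCC GGC ATC TCA CAG TGC AAT ATG TAG TTC ATG TAA ATG CAC AAG AAC GCC TAA CCC AAA — ATG at 17, stop TAG at 59 → 45 nt; ATG at 56, stop TAG at 59 → 6 nt; ATG at 65, stop TAA at 68 → 6 nt; ATG at 71, stop TAA at 86 → 18 nt.
Frame 3: AAA CTA AGG GAG GGA TGT TGA CAC TTT GCA GTG CCG GCA TCT CAC AGT GCA ATA TGT AGT TCA TGT AAA TGC ACA AGA ACG CCT AAC CCA — no ATG→stop ORF.
ORFs ≥ 6 nucleotides: frame 2 17–61 (45 nucleotides), frame 2 56–61 (6 nucleotides), frame 2 65–70 (6 nucleotides), frame 2 71–88 (18 nucleotides). Count = 4.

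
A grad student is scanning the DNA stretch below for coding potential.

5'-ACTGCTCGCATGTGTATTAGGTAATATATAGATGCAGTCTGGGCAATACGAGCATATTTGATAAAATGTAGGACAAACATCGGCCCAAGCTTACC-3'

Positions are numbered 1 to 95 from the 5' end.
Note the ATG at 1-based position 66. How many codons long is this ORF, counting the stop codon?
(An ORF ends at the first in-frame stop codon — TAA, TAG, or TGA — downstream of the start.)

2

Codons from position 66: ATG (66–68), TAG (69–71).
TAG is the first in-frame stop; that's 2 codons including the stop.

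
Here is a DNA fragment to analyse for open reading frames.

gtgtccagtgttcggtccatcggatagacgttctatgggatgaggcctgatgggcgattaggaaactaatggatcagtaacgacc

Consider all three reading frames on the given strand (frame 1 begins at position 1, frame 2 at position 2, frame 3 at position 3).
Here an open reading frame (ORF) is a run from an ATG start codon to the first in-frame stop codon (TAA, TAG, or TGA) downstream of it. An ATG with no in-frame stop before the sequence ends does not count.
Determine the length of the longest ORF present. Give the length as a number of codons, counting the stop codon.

10

Frame 1: GTG TCC AGT GTT CGG TCC ATC GGA TAG ACG TTC TAT GGG ATG AGG CCT GAT GGG CGA TTA GGA AAC TAA TGG ATC AGT AAC GAC — ATG at 40, stop TAA at 67 → 30 nt.
Frame 2: TGT CCA GTG TTC GGT CCA TCG GAT AGA CGT TCT ATG GGA TGA GGC CTG ATG GGC GAT TAG GAA ACT AAT GGA TCA GTA ACG ACC — ATG at 35, stop TGA at 41 → 9 nt; ATG at 50, stop TAG at 59 → 12 nt.
Frame 3: GTC CAG TGT TCG GTC CAT CGG ATA GAC GTT CTA TGG GAT GAG GCC TGA TGG GCG ATT AGG AAA CTA ATG GAT CAG TAA CGA — ATG at 69, stop TAA at 78 → 12 nt.
Longest: frame 1, positions 40–69, 30 nt = 10 codons = 9 aa. → 10 codons.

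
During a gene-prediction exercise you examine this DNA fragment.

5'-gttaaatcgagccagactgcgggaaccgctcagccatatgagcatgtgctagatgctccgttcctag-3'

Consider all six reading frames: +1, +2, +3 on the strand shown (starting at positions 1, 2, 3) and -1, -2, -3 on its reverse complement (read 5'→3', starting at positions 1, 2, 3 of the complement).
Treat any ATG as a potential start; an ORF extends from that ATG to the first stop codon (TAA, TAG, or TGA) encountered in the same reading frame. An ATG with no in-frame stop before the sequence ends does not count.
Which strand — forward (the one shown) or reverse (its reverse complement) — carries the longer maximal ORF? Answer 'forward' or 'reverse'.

reverse

Reverse complement (5'→3'): CTAGGAACGGAGCATCTAGCACATGCTCATATGGCTGAGCGGTTCCCGCAGTCTGGCTCGATTTAAC
Frame +1: GTT AAA TCG AGC CAG ACT GCG GGA ACC GCT CAG CCA TAT GAG CAT GTG CTA GAT GCT CCG TTC CTA — no ATG→stop ORF.
Frame +2: TTA AAT CGA GCC AGA CTG CGG GAA CCG CTC AGC CAT ATG AGC ATG TGC TAG ATG CTC CGT TCC TAG — ATG at 38, stop TAG at 50 → 15 nt; ATG at 44, stop TAG at 50 → 9 nt; ATG at 53, stop TAG at 65 → 15 nt.
Frame +3: TAA ATC GAG CCA GAC TGC GGG AAC CGC TCA GCC ATA TGA GCA TGT GCT AGA TGC TCC GTT CCT — no ATG→stop ORF.
Frame -1: CTA GGA ACG GAG CAT CTA GCA CAT GCT CAT ATG GCT GAG CGG TTC CCG CAG TCT GGC TCG ATT TAA — ATG at 31, stop TAA at 64 → 36 nt.
Frame -2: TAG GAA CGG AGC ATC TAG CAC ATG CTC ATA TGG CTG AGC GGT TCC CGC AGT CTG GCT CGA TTT AAC — no ATG→stop ORF.
Frame -3: AGG AAC GGA GCA TCT AGC ACA TGC TCA TAT GGC TGA GCG GTT CCC GCA GTC TGG CTC GAT TTA — no ATG→stop ORF.
Forward-strand max 15 nt; reverse-strand max 36 nt. The reverse strand has the longer ORF.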